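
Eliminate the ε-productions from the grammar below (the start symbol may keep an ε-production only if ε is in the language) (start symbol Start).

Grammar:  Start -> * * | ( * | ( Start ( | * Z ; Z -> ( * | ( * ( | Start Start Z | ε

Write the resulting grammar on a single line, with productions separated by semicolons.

Start -> * * | ( * | ( Start ( | * Z | *; Z -> ( * | ( * ( | Start Start Z | Start Start

The nullable symbols are {Z}.
ε ∉ L(G), so no ε-production is kept.
Expand every rule over subsets of its nullable positions: Start → * Z gives * Z | *. Z → Start Start Z gives Start Start Z | Start Start.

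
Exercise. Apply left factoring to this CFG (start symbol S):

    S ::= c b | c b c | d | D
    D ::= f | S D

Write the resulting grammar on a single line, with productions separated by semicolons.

S ::= d | D | c b S'; D ::= f | S D; S' ::= ε | c

S has alternatives sharing prefix 'c b': factor to S → c b S' with S' → ε | c.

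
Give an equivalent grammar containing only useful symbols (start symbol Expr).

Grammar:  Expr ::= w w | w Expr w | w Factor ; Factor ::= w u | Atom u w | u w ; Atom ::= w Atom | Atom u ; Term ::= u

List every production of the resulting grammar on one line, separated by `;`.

Generating nonterminals: {Expr, Factor, Term}.
Reachable from Expr after that: {Expr, Factor}.
Removed useless symbols: {Atom, Term} and every production mentioning them.

Expr ::= w w | w Expr w | w Factor; Factor ::= w u | u w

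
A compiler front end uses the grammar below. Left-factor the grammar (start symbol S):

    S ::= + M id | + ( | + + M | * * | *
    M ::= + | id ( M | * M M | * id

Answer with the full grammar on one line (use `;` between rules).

S ::= + S' | * S''; M ::= + | id ( M | * M'; S' ::= M id | ( | + M; S'' ::= * | epsilon; M' ::= M M | id

S has alternatives sharing prefix '+': factor to S → + S' with S' → M id | ( | + M.
S has alternatives sharing prefix '*': factor to S → * S'' with S'' → * | ε.
M has alternatives sharing prefix '*': factor to M → * M' with M' → M M | id.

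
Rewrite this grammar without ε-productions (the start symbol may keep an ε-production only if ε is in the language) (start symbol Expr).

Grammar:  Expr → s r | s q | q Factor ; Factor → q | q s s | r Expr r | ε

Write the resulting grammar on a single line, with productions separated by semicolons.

Nullable nonterminals: {Factor}.
ε ∉ L(G), so no ε-production is kept.
Add the nullable-subset variants: Expr → q Factor gives q Factor | q.

Expr → s r | s q | q Factor | q; Factor → q | q s s | r Expr r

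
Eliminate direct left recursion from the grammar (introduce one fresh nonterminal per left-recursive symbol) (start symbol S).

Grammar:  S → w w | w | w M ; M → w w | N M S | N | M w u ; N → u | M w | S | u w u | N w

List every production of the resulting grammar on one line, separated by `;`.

M, N are directly left-recursive.
For M: α = {w u}, β = {w w, N M S, N}. Rewrite as M → β M' and M' → α M' | ε.
For N: α = {w}, β = {u, M w, S, u w u}. Rewrite as N → β N' and N' → α N' | ε.

S → w w | w | w M; M → w w M' | N M S M' | N M'; N → u N' | M w N' | S N' | u w u N'; M' → w u M' | ε; N' → w N' | ε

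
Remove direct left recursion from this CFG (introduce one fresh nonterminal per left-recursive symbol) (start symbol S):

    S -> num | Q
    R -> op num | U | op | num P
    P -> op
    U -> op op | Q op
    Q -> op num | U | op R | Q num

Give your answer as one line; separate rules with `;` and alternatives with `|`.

Directly left-recursive nonterminal: Q.
For Q: α = {num}, β = {op num, U, op R}. Rewrite as Q → β Q' and Q' → α Q' | ε.

S -> num | Q; R -> op num | U | op | num P; P -> op; U -> op op | Q op; Q -> op num Q' | U Q' | op R Q'; Q' -> num Q' | ε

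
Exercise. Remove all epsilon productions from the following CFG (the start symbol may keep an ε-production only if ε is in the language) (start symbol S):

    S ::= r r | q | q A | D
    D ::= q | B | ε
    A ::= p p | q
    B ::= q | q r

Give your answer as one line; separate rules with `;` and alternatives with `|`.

S ::= r r | q | q A | D | ε; D ::= q | B; A ::= p p | q; B ::= q | q r

Nullable nonterminals: {D, S}.
ε ∈ L(G) since S is nullable, so keep S → ε.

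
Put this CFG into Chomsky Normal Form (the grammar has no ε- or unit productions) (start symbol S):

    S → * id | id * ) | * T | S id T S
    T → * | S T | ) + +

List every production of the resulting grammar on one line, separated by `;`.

Introduce a nonterminal for each terminal appearing in a rule of length ≥ 2: X1 → *, X2 → id, X3 → ), X4 → +.
Binarize each right-hand side of length ≥ 3 by chaining fresh nonterminals (Y1, Y2, …): affected rules were S → X2 X1 X3; S → S X2 T S; T → X3 X4 X4.

S → X1 X2 | X2 Y1 | X1 T | S Y2; T → * | S T | X3 Y4; X1 → *; X2 → id; X3 → ); X4 → +; Y1 → X1 X3; Y2 → X2 Y3; Y3 → T S; Y4 → X4 X4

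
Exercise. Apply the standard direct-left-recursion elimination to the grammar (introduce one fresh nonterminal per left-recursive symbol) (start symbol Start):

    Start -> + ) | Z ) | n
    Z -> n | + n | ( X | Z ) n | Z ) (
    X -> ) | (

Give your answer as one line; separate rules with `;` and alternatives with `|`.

Left recursion appears on Z.
For Z: α = {) n, ) (}, β = {n, + n, ( X}. Rewrite as Z → β Z1 and Z1 → α Z1 | ε.

Start -> + ) | Z ) | n; Z -> n Z1 | + n Z1 | ( X Z1; X -> ) | (; Z1 -> ) n Z1 | ) ( Z1 | eps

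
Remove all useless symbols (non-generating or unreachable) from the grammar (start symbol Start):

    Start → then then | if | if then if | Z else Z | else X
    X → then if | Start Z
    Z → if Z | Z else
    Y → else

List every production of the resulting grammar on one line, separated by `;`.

Generating nonterminals: {Start, X, Y}.
Reachable from Start after that: {Start, X}.
Removed useless symbols: {Y, Z} and every production mentioning them.

Start → then then | if | if then if | else X; X → then if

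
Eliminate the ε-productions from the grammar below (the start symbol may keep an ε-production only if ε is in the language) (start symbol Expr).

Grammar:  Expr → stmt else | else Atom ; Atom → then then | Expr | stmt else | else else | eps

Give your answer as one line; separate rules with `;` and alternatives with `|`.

Expr → stmt else | else Atom | else; Atom → then then | Expr | stmt else | else else

Nullable nonterminals: {Atom}.
ε ∉ L(G), so no ε-production is kept.
Expand every rule over subsets of its nullable positions: Expr → else Atom gives else Atom | else.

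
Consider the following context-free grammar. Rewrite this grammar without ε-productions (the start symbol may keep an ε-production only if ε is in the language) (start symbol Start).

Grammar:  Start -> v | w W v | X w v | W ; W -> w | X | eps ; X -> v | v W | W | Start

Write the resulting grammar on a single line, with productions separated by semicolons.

Nullable nonterminals: {Start, W, X}.
ε ∈ L(G) since Start is nullable, so keep Start → ε.
Add the nullable-subset variants: Start → w W v gives w W v | w v.

Start -> v | w W v | w v | X w v | W | eps; W -> w | X; X -> v | v W | W | Start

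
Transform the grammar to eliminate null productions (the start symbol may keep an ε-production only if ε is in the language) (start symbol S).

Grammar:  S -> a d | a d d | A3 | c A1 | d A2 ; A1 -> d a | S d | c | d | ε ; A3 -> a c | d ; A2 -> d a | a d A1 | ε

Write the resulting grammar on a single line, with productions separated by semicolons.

S -> a d | a d d | A3 | c A1 | c | d A2 | d; A1 -> d a | S d | c | d; A3 -> a c | d; A2 -> d a | a d A1 | a d

Nullable nonterminals: {A1, A2}.
ε ∉ L(G), so no ε-production is kept.
Add the nullable-subset variants: S → c A1 gives c A1 | c. S → d A2 gives d A2 | d. A2 → a d A1 gives a d A1 | a d.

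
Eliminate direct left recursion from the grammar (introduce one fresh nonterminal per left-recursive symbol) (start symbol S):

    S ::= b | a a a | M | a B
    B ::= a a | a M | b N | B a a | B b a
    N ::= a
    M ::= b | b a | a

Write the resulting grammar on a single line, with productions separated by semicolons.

Directly left-recursive nonterminal: B.
For B: α = {a a, b a}, β = {a a, a M, b N}. Rewrite as B → β B' and B' → α B' | ε.

S ::= b | a a a | M | a B; B ::= a a B' | a M B' | b N B'; N ::= a; M ::= b | b a | a; B' ::= a a B' | b a B' | eps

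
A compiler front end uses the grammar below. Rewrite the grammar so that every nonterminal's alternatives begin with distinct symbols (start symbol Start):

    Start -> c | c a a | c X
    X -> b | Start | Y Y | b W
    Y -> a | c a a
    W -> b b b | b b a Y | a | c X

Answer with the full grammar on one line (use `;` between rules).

Start -> c Start1; X -> Start | Y Y | b X1; Y -> a | c a a; W -> a | c X | b b W1; Start1 -> epsilon | a a | X; X1 -> epsilon | W; W1 -> b | a Y

Start has alternatives sharing prefix 'c': factor to Start → c Start1 with Start1 → ε | a a | X.
X has alternatives sharing prefix 'b': factor to X → b X1 with X1 → ε | W.
W has alternatives sharing prefix 'b b': factor to W → b b W1 with W1 → b | a Y.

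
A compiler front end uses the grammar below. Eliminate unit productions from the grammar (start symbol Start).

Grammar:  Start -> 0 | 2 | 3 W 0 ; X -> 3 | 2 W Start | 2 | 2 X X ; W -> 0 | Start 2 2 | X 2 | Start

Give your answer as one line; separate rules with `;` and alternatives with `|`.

Start -> 0 | 2 | 3 W 0; X -> 3 | 2 W Start | 2 | 2 X X; W -> 0 | 2 | 3 W 0 | Start 2 2 | X 2

Unit pairs: W ⇒* {Start}.
Replace each nonterminal's rules with the union of the non-unit rules of every nonterminal it unit-derives.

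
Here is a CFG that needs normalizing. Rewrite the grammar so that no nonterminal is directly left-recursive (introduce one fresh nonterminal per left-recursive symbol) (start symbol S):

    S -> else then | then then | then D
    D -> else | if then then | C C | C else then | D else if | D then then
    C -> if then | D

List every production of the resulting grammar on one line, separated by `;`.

S -> else then | then then | then D; D -> else D' | if then then D' | C C D' | C else then D'; C -> if then | D; D' -> else if D' | then then D' | ε

Directly left-recursive nonterminal: D.
For D: α = {else if, then then}, β = {else, if then then, C C, C else then}. Rewrite as D → β D' and D' → α D' | ε.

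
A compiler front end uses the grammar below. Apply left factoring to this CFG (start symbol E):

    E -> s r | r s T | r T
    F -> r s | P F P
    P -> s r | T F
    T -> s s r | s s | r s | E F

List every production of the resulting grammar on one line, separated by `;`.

E has alternatives sharing prefix 'r': factor to E → r E' with E' → s T | T.
T has alternatives sharing prefix 's s': factor to T → s s T' with T' → r | ε.

E -> s r | r E'; F -> r s | P F P; P -> s r | T F; T -> r s | E F | s s T'; E' -> s T | T; T' -> r | ε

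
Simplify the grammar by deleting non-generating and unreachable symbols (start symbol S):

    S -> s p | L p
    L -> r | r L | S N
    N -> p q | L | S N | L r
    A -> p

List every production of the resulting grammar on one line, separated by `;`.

S -> s p | L p; L -> r | r L | S N; N -> p q | L | S N | L r

Generating nonterminals: {A, L, N, S}.
Reachable from S after that: {L, N, S}.
Removed useless symbols: {A} and every production mentioning them.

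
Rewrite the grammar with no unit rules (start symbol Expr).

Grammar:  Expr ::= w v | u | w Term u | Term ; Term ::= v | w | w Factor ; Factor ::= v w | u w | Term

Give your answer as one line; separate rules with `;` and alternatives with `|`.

Expr ::= v | w | w Factor | w v | u | w Term u; Term ::= v | w | w Factor; Factor ::= v | w | w Factor | v w | u w

Unit pairs: Expr ⇒* {Term}; Factor ⇒* {Term}.
Replace each nonterminal's rules with the union of the non-unit rules of every nonterminal it unit-derives.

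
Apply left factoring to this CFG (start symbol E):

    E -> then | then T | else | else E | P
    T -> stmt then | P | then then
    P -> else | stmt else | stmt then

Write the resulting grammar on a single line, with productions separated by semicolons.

E has alternatives sharing prefix 'then': factor to E → then E' with E' → ε | T.
E has alternatives sharing prefix 'else': factor to E → else E'' with E'' → ε | E.
P has alternatives sharing prefix 'stmt': factor to P → stmt P' with P' → else | then.

E -> P | then E' | else E''; T -> stmt then | P | then then; P -> else | stmt P'; E' -> ε | T; E'' -> ε | E; P' -> else | then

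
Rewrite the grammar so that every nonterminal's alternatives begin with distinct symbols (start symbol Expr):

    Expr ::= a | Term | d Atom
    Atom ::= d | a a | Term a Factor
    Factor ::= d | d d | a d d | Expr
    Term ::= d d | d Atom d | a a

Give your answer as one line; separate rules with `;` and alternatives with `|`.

Expr ::= a | Term | d Atom; Atom ::= d | a a | Term a Factor; Factor ::= a d d | Expr | d Factor1; Term ::= a a | d Term1; Factor1 ::= ε | d; Term1 ::= d | Atom d

Factor has alternatives sharing prefix 'd': factor to Factor → d Factor1 with Factor1 → ε | d.
Term has alternatives sharing prefix 'd': factor to Term → d Term1 with Term1 → d | Atom d.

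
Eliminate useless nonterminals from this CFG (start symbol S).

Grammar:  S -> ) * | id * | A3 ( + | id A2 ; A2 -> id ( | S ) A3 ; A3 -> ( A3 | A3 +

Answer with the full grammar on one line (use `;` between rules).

Generating nonterminals: {A2, S}.
Reachable from S after that: {A2, S}.
Removed useless symbols: {A3} and every production mentioning them.

S -> ) * | id * | id A2; A2 -> id (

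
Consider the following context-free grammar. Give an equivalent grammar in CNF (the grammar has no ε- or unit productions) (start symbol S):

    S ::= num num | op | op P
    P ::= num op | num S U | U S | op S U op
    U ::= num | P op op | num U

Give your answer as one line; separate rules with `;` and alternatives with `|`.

S ::= X1 X1 | op | X2 P; P ::= X1 X2 | X1 Y1 | U S | X2 Y2; U ::= num | P Y4 | X1 U; X1 ::= num; X2 ::= op; Y1 ::= S U; Y2 ::= S Y3; Y3 ::= U X2; Y4 ::= X2 X2

Introduce a nonterminal for each terminal appearing in a rule of length ≥ 2: X1 → num, X2 → op.
Binarize each right-hand side of length ≥ 3 by chaining fresh nonterminals (Y1, Y2, …): affected rules were P → X1 S U; P → X2 S U X2; U → P X2 X2.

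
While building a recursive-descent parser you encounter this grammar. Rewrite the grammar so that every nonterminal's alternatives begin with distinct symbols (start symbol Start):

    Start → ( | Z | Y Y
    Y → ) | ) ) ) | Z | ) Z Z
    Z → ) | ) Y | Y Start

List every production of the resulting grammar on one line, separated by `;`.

Y has alternatives sharing prefix ')': factor to Y → ) Y1 with Y1 → ε | ) ) | Z Z.
Z has alternatives sharing prefix ')': factor to Z → ) Z1 with Z1 → ε | Y.

Start → ( | Z | Y Y; Y → Z | ) Y1; Z → Y Start | ) Z1; Y1 → ε | ) ) | Z Z; Z1 → ε | Y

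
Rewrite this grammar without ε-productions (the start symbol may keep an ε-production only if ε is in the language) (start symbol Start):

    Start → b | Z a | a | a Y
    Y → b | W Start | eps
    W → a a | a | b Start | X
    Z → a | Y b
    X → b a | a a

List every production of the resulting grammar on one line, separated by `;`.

The nullable symbols are {Y}.
ε ∉ L(G), so no ε-production is kept.
Add the nullable-subset variants: Z → Y b gives Y b | b.

Start → b | Z a | a | a Y; Y → b | W Start; W → a a | a | b Start | X; Z → a | Y b | b; X → b a | a a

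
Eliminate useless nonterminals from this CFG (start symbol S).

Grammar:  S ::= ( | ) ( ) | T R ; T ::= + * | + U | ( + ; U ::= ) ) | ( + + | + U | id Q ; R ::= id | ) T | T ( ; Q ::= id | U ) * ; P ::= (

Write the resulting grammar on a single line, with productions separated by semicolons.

Generating nonterminals: {P, Q, R, S, T, U}.
Reachable from S after that: {Q, R, S, T, U}.
Removed useless symbols: {P} and every production mentioning them.

S ::= ( | ) ( ) | T R; T ::= + * | + U | ( +; U ::= ) ) | ( + + | + U | id Q; R ::= id | ) T | T (; Q ::= id | U ) *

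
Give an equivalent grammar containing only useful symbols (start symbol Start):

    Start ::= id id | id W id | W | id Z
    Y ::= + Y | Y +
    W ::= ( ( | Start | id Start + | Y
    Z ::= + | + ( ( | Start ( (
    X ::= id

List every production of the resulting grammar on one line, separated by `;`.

Start ::= id id | id W id | W | id Z; W ::= ( ( | Start | id Start +; Z ::= + | + ( ( | Start ( (

Generating nonterminals: {Start, W, X, Z}.
Reachable from Start after that: {Start, W, Z}.
Removed useless symbols: {X, Y} and every production mentioning them.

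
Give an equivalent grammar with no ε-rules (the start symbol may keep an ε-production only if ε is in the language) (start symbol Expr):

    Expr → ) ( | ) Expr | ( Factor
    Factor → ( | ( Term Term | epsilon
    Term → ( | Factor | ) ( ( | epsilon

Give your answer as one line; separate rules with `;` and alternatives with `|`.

Expr → ) ( | ) Expr | ( Factor | (; Factor → ( | ( Term Term | ( Term; Term → ( | Factor | ) ( (

Nullable set = {Factor, Term}.
ε ∉ L(G), so no ε-production is kept.
For each production, add variants omitting each subset of nullable occurrences: Expr → ( Factor gives ( Factor | (. Factor → ( Term Term gives ( Term Term | ( Term.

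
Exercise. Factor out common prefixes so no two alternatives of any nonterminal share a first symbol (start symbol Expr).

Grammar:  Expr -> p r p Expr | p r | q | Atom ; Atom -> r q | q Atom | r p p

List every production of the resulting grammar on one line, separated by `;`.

Expr -> q | Atom | p r Expr1; Atom -> q Atom | r Atom1; Expr1 -> p Expr | ε; Atom1 -> q | p p

Expr has alternatives sharing prefix 'p r': factor to Expr → p r Expr1 with Expr1 → p Expr | ε.
Atom has alternatives sharing prefix 'r': factor to Atom → r Atom1 with Atom1 → q | p p.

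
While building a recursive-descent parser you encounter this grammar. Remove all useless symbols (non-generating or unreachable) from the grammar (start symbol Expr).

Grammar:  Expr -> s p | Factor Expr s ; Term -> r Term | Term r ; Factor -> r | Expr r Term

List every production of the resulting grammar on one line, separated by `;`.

Expr -> s p | Factor Expr s; Factor -> r

Generating nonterminals: {Expr, Factor}.
Reachable from Expr after that: {Expr, Factor}.
Removed useless symbols: {Term} and every production mentioning them.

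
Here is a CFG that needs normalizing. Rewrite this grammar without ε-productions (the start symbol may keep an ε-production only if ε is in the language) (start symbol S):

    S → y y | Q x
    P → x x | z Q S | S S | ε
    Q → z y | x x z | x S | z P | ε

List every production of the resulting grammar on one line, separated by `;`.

Nullable set = {P, Q}.
ε ∉ L(G), so no ε-production is kept.
Add the nullable-subset variants: S → Q x gives Q x | x. P → z Q S gives z Q S | z S. Q → z P gives z P | z.

S → y y | Q x | x; P → x x | z Q S | z S | S S; Q → z y | x x z | x S | z P | z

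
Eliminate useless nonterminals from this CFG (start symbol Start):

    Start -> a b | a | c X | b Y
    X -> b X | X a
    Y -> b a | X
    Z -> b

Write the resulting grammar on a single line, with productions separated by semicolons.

Start -> a b | a | b Y; Y -> b a

Generating nonterminals: {Start, Y, Z}.
Reachable from Start after that: {Start, Y}.
Removed useless symbols: {X, Z} and every production mentioning them.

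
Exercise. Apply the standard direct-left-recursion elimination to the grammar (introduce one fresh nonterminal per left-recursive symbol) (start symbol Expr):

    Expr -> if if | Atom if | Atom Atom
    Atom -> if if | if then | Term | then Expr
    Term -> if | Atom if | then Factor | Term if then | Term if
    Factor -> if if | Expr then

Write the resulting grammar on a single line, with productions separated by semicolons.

Directly left-recursive nonterminal: Term.
For Term: α = {if then, if}, β = {if, Atom if, then Factor}. Rewrite as Term → β Term1 and Term1 → α Term1 | ε.

Expr -> if if | Atom if | Atom Atom; Atom -> if if | if then | Term | then Expr; Term -> if Term1 | Atom if Term1 | then Factor Term1; Factor -> if if | Expr then; Term1 -> if then Term1 | if Term1 | ε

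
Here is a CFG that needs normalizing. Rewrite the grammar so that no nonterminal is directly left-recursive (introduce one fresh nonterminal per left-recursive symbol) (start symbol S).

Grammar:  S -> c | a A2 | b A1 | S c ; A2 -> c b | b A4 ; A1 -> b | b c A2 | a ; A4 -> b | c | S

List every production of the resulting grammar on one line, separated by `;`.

S is directly left-recursive.
For S: α = {c}, β = {c, a A2, b A1}. Rewrite as S → β S' and S' → α S' | ε.

S -> c S' | a A2 S' | b A1 S'; A2 -> c b | b A4; A1 -> b | b c A2 | a; A4 -> b | c | S; S' -> c S' | epsilon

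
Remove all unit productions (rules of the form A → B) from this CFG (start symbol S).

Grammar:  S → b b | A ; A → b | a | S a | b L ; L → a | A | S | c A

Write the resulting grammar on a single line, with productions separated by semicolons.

S → b b | b | a | S a | b L; A → b | a | S a | b L; L → a | c A | b b | b | S a | b L

Unit pairs: L ⇒* {A, S}; S ⇒* {A}.
For each unit pair (A, B), copy every non-unit production of B to A, then drop all unit productions.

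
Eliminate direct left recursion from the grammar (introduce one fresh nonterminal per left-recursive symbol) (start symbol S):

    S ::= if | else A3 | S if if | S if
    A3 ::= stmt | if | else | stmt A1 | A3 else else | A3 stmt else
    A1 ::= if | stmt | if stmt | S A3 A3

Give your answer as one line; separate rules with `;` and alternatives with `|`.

Directly left-recursive nonterminals: S, A3.
For S: α = {if if, if}, β = {if, else A3}. Rewrite as S → β S' and S' → α S' | ε.
For A3: α = {else else, stmt else}, β = {stmt, if, else, stmt A1}. Rewrite as A3 → β A3' and A3' → α A3' | ε.

S ::= if S' | else A3 S'; A3 ::= stmt A3' | if A3' | else A3' | stmt A1 A3'; A1 ::= if | stmt | if stmt | S A3 A3; S' ::= if if S' | if S' | epsilon; A3' ::= else else A3' | stmt else A3' | epsilon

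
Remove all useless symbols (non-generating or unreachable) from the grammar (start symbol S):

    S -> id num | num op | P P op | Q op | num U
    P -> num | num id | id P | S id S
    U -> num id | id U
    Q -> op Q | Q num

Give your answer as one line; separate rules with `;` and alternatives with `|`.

Generating nonterminals: {P, S, U}.
Reachable from S after that: {P, S, U}.
Removed useless symbols: {Q} and every production mentioning them.

S -> id num | num op | P P op | num U; P -> num | num id | id P | S id S; U -> num id | id U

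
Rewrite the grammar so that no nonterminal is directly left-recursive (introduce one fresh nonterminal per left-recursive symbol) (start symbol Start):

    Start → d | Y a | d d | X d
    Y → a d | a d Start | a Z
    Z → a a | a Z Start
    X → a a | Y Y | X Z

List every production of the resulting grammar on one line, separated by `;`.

Left recursion appears on X.
For X: α = {Z}, β = {a a, Y Y}. Rewrite as X → β X1 and X1 → α X1 | ε.

Start → d | Y a | d d | X d; Y → a d | a d Start | a Z; Z → a a | a Z Start; X → a a X1 | Y Y X1; X1 → Z X1 | ε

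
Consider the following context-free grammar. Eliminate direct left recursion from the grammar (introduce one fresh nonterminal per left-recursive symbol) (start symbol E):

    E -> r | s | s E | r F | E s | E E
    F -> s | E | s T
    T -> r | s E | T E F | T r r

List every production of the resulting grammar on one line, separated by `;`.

E -> r E' | s E' | s E E' | r F E'; F -> s | E | s T; T -> r T' | s E T'; E' -> s E' | E E' | epsilon; T' -> E F T' | r r T' | epsilon

Left recursion appears on E, T.
For E: α = {s, E}, β = {r, s, s E, r F}. Rewrite as E → β E' and E' → α E' | ε.
For T: α = {E F, r r}, β = {r, s E}. Rewrite as T → β T' and T' → α T' | ε.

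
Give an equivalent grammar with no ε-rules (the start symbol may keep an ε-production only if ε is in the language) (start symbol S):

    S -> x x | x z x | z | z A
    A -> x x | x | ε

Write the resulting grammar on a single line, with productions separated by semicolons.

S -> x x | x z x | z | z A; A -> x x | x

Nullable nonterminals: {A}.
ε ∉ L(G), so no ε-production is kept.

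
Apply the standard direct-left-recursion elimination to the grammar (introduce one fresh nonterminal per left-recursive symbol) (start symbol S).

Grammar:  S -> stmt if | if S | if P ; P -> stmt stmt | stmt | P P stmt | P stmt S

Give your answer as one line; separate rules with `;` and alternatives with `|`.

Directly left-recursive nonterminal: P.
For P: α = {P stmt, stmt S}, β = {stmt stmt, stmt}. Rewrite as P → β P' and P' → α P' | ε.

S -> stmt if | if S | if P; P -> stmt stmt P' | stmt P'; P' -> P stmt P' | stmt S P' | ε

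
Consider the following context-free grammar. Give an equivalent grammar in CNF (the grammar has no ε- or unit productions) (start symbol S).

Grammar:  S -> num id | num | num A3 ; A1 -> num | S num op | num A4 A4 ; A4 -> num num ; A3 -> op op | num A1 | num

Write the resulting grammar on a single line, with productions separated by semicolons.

Introduce a nonterminal for each terminal appearing in a rule of length ≥ 2: X1 → num, X2 → id, X3 → op.
Binarize each right-hand side of length ≥ 3 by chaining fresh nonterminals (Y1, Y2, …): affected rules were A1 → S X1 X3; A1 → X1 A4 A4.

S -> X1 X2 | num | X1 A3; A1 -> num | S Y1 | X1 Y2; A4 -> X1 X1; A3 -> X3 X3 | X1 A1 | num; X1 -> num; X2 -> id; X3 -> op; Y1 -> X1 X3; Y2 -> A4 A4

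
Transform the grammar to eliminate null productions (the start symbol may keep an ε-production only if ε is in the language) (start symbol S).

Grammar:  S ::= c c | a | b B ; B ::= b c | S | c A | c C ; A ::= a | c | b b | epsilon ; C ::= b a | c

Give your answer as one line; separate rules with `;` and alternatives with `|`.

The nullable symbols are {A}.
ε ∉ L(G), so no ε-production is kept.
Expand every rule over subsets of its nullable positions: B → c A gives c A | c.

S ::= c c | a | b B; B ::= b c | S | c A | c | c C; A ::= a | c | b b; C ::= b a | c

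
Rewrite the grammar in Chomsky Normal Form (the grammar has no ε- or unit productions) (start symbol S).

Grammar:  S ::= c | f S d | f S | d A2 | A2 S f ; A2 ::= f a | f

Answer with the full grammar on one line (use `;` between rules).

Introduce a nonterminal for each terminal appearing in a rule of length ≥ 2: X1 → f, X2 → d, X3 → a.
Binarize each right-hand side of length ≥ 3 by chaining fresh nonterminals (Y1, Y2, …): affected rules were S → X1 S X2; S → A2 S X1.

S ::= c | X1 Y1 | X1 S | X2 A2 | A2 Y2; A2 ::= X1 X3 | f; X1 ::= f; X2 ::= d; X3 ::= a; Y1 ::= S X2; Y2 ::= S X1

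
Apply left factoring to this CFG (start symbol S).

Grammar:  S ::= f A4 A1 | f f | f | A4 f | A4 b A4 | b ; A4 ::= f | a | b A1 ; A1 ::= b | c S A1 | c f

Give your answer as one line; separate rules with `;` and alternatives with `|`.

S has alternatives sharing prefix 'f': factor to S → f S' with S' → A4 A1 | f | ε.
S has alternatives sharing prefix 'A4': factor to S → A4 S'' with S'' → f | b A4.
A1 has alternatives sharing prefix 'c': factor to A1 → c A1' with A1' → S A1 | f.

S ::= b | f S' | A4 S''; A4 ::= f | a | b A1; A1 ::= b | c A1'; S' ::= A4 A1 | f | epsilon; S'' ::= f | b A4; A1' ::= S A1 | f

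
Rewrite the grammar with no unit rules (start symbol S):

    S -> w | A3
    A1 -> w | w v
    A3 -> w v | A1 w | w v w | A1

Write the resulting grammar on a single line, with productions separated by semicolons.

Unit pairs: A3 ⇒* {A1}; S ⇒* {A1, A3}.
For each unit pair (A, B), copy every non-unit production of B to A, then drop all unit productions.

S -> w | w v | A1 w | w v w; A1 -> w | w v; A3 -> w | w v | A1 w | w v w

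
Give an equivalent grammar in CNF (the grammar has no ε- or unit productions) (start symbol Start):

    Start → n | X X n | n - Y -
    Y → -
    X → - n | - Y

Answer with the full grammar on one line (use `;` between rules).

Start → n | X Y1 | X1 Y2; Y → -; X → X2 X1 | X2 Y; X1 → n; X2 → -; Y1 → X X1; Y2 → X2 Y3; Y3 → Y X2

Introduce a nonterminal for each terminal appearing in a rule of length ≥ 2: X1 → n, X2 → -.
Binarize each right-hand side of length ≥ 3 by chaining fresh nonterminals (Y1, Y2, …): affected rules were Start → X X X1; Start → X1 X2 Y X2.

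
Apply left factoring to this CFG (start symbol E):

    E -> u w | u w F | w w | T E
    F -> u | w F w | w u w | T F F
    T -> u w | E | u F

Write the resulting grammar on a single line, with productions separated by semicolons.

E -> w w | T E | u w E'; F -> u | T F F | w F'; T -> E | u T'; E' -> ε | F; F' -> F w | u w; T' -> w | F

E has alternatives sharing prefix 'u w': factor to E → u w E' with E' → ε | F.
F has alternatives sharing prefix 'w': factor to F → w F' with F' → F w | u w.
T has alternatives sharing prefix 'u': factor to T → u T' with T' → w | F.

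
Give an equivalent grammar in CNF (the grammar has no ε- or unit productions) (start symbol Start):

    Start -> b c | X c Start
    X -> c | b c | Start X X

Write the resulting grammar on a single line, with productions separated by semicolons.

Introduce a nonterminal for each terminal appearing in a rule of length ≥ 2: X1 → b, X2 → c.
Binarize each right-hand side of length ≥ 3 by chaining fresh nonterminals (Y1, Y2, …): affected rules were Start → X X2 Start; X → Start X X.

Start -> X1 X2 | X Y1; X -> c | X1 X2 | Start Y2; X1 -> b; X2 -> c; Y1 -> X2 Start; Y2 -> X X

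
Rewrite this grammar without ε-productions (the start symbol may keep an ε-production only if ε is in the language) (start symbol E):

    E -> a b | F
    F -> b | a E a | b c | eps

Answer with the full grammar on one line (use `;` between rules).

E -> a b | F | eps; F -> b | a E a | a a | b c

The nullable symbols are {E, F}.
ε ∈ L(G) since E is nullable, so keep E → ε.
Expand every rule over subsets of its nullable positions: F → a E a gives a E a | a a.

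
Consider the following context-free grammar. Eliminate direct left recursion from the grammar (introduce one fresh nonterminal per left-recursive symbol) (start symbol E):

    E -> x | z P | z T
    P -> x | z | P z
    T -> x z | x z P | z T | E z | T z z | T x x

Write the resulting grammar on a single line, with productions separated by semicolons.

Left recursion appears on P, T.
For P: α = {z}, β = {x, z}. Rewrite as P → β P' and P' → α P' | ε.
For T: α = {z z, x x}, β = {x z, x z P, z T, E z}. Rewrite as T → β T' and T' → α T' | ε.

E -> x | z P | z T; P -> x P' | z P'; T -> x z T' | x z P T' | z T T' | E z T'; P' -> z P' | ε; T' -> z z T' | x x T' | ε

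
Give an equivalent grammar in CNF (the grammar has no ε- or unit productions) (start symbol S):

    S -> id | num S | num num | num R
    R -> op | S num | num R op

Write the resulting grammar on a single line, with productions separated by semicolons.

S -> id | X1 S | X1 X1 | X1 R; R -> op | S X1 | X1 Y1; X1 -> num; X2 -> op; Y1 -> R X2

Introduce a nonterminal for each terminal appearing in a rule of length ≥ 2: X1 → num, X2 → op.
Binarize each right-hand side of length ≥ 3 by chaining fresh nonterminals (Y1, Y2, …): affected rules were R → X1 R X2.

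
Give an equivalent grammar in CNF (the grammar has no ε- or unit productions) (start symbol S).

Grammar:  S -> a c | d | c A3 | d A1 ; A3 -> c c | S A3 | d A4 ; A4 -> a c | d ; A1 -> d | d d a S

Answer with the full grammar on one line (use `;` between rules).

S -> X1 X2 | d | X2 A3 | X3 A1; A3 -> X2 X2 | S A3 | X3 A4; A4 -> X1 X2 | d; A1 -> d | X3 Y1; X1 -> a; X2 -> c; X3 -> d; Y1 -> X3 Y2; Y2 -> X1 S

Introduce a nonterminal for each terminal appearing in a rule of length ≥ 2: X1 → a, X2 → c, X3 → d.
Binarize each right-hand side of length ≥ 3 by chaining fresh nonterminals (Y1, Y2, …): affected rules were A1 → X3 X3 X1 S.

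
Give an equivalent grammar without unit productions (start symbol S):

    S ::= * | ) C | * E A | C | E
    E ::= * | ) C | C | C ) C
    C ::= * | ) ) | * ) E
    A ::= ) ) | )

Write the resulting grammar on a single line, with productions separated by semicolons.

S ::= * | ) C | C ) C | ) ) | * ) E | * E A; E ::= * | ) C | C ) C | ) ) | * ) E; C ::= * | ) ) | * ) E; A ::= ) ) | )

Unit pairs: E ⇒* {C}; S ⇒* {C, E}.
Replace each nonterminal's rules with the union of the non-unit rules of every nonterminal it unit-derives.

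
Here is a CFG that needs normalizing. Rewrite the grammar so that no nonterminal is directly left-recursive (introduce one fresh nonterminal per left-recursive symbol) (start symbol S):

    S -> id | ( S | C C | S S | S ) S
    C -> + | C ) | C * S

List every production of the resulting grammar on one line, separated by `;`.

Directly left-recursive nonterminals: S, C.
For S: α = {S, ) S}, β = {id, ( S, C C}. Rewrite as S → β S' and S' → α S' | ε.
For C: α = {), * S}, β = {+}. Rewrite as C → β C' and C' → α C' | ε.

S -> id S' | ( S S' | C C S'; C -> + C'; S' -> S S' | ) S S' | ε; C' -> ) C' | * S C' | ε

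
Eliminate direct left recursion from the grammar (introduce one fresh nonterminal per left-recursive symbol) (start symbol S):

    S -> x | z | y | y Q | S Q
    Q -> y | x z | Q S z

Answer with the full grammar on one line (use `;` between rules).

S, Q are directly left-recursive.
For S: α = {Q}, β = {x, z, y, y Q}. Rewrite as S → β S' and S' → α S' | ε.
For Q: α = {S z}, β = {y, x z}. Rewrite as Q → β Q' and Q' → α Q' | ε.

S -> x S' | z S' | y S' | y Q S'; Q -> y Q' | x z Q'; S' -> Q S' | ε; Q' -> S z Q' | ε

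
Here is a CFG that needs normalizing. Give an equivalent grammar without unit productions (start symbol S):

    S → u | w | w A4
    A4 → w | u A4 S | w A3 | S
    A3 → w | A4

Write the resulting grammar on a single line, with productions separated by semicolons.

Unit pairs: A3 ⇒* {A4, S}; A4 ⇒* {S}.
For each unit pair (A, B), copy every non-unit production of B to A, then drop all unit productions.

S → u | w | w A4; A4 → w | u A4 S | w A3 | u | w A4; A3 → w | u A4 S | w A3 | u | w A4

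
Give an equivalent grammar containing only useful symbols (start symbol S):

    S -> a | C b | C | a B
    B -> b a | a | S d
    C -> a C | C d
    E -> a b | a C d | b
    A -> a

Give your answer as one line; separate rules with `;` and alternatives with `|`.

S -> a | a B; B -> b a | a | S d

Generating nonterminals: {A, B, E, S}.
Reachable from S after that: {B, S}.
Removed useless symbols: {A, C, E} and every production mentioning them.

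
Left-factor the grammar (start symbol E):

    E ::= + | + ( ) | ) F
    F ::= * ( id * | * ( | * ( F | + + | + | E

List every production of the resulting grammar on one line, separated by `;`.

E has alternatives sharing prefix '+': factor to E → + E' with E' → ε | ( ).
F has alternatives sharing prefix '* (': factor to F → * ( F' with F' → id * | ε | F.
F has alternatives sharing prefix '+': factor to F → + F'' with F'' → + | ε.

E ::= ) F | + E'; F ::= E | * ( F' | + F''; E' ::= epsilon | ( ); F' ::= id * | epsilon | F; F'' ::= + | epsilon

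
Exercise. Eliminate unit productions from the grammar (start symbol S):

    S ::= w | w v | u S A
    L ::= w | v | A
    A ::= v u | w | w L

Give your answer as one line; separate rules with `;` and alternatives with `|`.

S ::= w | w v | u S A; L ::= w | v | v u | w L; A ::= v u | w | w L

Unit pairs: L ⇒* {A}.
For every A with A ⇒* B via unit rules, add B's non-unit alternatives to A; then delete every rule of the form X → Y.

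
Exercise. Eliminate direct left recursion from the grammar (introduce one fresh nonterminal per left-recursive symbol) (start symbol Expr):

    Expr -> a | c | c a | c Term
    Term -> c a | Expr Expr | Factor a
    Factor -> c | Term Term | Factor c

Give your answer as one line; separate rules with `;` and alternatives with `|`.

Left recursion appears on Factor.
For Factor: α = {c}, β = {c, Term Term}. Rewrite as Factor → β Factor1 and Factor1 → α Factor1 | ε.

Expr -> a | c | c a | c Term; Term -> c a | Expr Expr | Factor a; Factor -> c Factor1 | Term Term Factor1; Factor1 -> c Factor1 | ε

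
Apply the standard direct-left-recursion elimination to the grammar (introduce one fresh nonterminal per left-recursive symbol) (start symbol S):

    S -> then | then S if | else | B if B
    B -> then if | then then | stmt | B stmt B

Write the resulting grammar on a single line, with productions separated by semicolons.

S -> then | then S if | else | B if B; B -> then if B' | then then B' | stmt B'; B' -> stmt B B' | ε

Directly left-recursive nonterminal: B.
For B: α = {stmt B}, β = {then if, then then, stmt}. Rewrite as B → β B' and B' → α B' | ε.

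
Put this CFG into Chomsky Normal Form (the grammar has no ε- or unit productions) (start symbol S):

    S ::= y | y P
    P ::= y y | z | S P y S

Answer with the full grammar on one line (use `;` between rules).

Introduce a nonterminal for each terminal appearing in a rule of length ≥ 2: X1 → y.
Binarize each right-hand side of length ≥ 3 by chaining fresh nonterminals (Y1, Y2, …): affected rules were P → S P X1 S.

S ::= y | X1 P; P ::= X1 X1 | z | S Y1; X1 ::= y; Y1 ::= P Y2; Y2 ::= X1 S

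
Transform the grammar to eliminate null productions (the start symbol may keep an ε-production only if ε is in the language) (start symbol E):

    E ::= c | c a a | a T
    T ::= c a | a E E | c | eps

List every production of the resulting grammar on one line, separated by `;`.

Nullable set = {T}.
ε ∉ L(G), so no ε-production is kept.
For each production, add variants omitting each subset of nullable occurrences: E → a T gives a T | a.

E ::= c | c a a | a T | a; T ::= c a | a E E | c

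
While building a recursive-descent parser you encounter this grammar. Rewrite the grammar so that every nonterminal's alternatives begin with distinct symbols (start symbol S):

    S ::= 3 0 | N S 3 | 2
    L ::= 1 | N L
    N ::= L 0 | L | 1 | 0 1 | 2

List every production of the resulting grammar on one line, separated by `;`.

S ::= 3 0 | N S 3 | 2; L ::= 1 | N L; N ::= 1 | 0 1 | 2 | L N'; N' ::= 0 | ε

N has alternatives sharing prefix 'L': factor to N → L N' with N' → 0 | ε.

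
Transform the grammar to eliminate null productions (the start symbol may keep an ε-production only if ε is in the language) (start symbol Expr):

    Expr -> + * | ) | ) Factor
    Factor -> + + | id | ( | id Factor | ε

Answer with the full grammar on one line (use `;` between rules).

Expr -> + * | ) | ) Factor; Factor -> + + | id | ( | id Factor

Nullable set = {Factor}.
ε ∉ L(G), so no ε-production is kept.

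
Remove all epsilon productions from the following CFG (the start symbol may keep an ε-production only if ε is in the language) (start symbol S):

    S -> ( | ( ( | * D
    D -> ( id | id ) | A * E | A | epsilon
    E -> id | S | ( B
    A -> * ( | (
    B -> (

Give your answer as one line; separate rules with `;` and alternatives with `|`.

S -> ( | ( ( | * D | *; D -> ( id | id ) | A * E | A; E -> id | S | ( B; A -> * ( | (; B -> (

The nullable symbols are {D}.
ε ∉ L(G), so no ε-production is kept.
Add the nullable-subset variants: S → * D gives * D | *.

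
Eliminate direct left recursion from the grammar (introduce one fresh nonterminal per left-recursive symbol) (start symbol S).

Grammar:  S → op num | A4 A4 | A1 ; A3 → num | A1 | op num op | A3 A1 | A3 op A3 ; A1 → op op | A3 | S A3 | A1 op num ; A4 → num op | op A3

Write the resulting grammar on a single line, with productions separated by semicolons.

S → op num | A4 A4 | A1; A3 → num A3' | A1 A3' | op num op A3'; A1 → op op A1' | A3 A1' | S A3 A1'; A4 → num op | op A3; A3' → A1 A3' | op A3 A3' | eps; A1' → op num A1' | eps

Directly left-recursive nonterminals: A3, A1.
For A3: α = {A1, op A3}, β = {num, A1, op num op}. Rewrite as A3 → β A3' and A3' → α A3' | ε.
For A1: α = {op num}, β = {op op, A3, S A3}. Rewrite as A1 → β A1' and A1' → α A1' | ε.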